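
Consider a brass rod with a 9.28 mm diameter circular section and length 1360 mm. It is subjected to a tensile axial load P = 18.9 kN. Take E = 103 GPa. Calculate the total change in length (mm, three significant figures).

3.69 mm

A = 67.64 mm².
δ_mech = NL/(AE) = 18900·1360/(67.64·103000) = 3.69 mm.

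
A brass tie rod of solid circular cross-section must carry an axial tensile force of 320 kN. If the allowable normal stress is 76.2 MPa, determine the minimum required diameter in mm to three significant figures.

73.1 mm

Required area A ≥ P/σ_allow = 320000/76.2 = 4199 mm².
For a solid circular section, d ≥ √(4A/π) = 73.12 mm.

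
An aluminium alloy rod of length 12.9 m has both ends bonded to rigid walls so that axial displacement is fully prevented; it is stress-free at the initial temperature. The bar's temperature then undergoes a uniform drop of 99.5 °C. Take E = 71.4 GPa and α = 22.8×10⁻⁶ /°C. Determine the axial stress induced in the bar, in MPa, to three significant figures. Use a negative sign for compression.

Free thermal expansion αLΔT = 22.8e-6 · 12900 · -99.5 = -29.26 mm.
The walls impose strain ε = −(-29.26)/12900 = 2.2686e-03; σ = Eε = 71400 · 2.2686e-03 = 162 MPa.

162 MPa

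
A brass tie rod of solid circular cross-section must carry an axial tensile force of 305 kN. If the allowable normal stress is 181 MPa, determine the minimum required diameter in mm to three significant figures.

46.3 mm

Required area A ≥ P/σ_allow = 305000/181 = 1685 mm².
For a solid circular section, d ≥ √(4A/π) = 46.32 mm.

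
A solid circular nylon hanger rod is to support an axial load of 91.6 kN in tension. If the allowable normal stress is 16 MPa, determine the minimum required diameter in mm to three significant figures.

Required area A ≥ P/σ_allow = 91600/16 = 5725 mm².
For a solid circular section, d ≥ √(4A/π) = 85.38 mm.

85.4 mm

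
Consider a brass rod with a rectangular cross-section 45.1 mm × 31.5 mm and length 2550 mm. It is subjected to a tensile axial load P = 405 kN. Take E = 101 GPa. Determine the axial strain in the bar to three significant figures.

A = 1421 mm².
σ = N/A = 285.1 MPa; ε = σ/E = 285.1/101000 = 2.823e-03.

0.00282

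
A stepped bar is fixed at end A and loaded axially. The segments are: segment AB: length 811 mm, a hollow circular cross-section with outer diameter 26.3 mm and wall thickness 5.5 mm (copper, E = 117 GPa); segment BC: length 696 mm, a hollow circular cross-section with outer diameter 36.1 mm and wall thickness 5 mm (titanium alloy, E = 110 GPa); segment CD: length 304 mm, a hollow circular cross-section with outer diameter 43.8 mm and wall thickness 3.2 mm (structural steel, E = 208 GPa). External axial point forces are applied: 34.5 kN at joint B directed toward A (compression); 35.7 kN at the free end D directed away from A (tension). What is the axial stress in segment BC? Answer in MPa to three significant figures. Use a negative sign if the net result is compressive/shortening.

73.1 MPa

Internal axial forces (sectioning from the free end, tension +): N_CD = 35.7 kN, N_BC = 35.7 kN, N_AB = 1.2 kN.
A_BC = 488.5 mm².
σ_BC = N_BC/A_BC = 35700/488.5 = 73.08 MPa.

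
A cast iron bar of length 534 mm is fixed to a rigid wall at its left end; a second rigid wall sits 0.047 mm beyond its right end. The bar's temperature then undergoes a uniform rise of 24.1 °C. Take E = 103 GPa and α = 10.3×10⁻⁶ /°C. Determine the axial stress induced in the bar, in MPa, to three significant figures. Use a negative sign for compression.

Free thermal expansion αLΔT = 10.3e-6 · 534 · 24.1 = 0.1326 mm.
The walls engage after the gap closes; constrained expansion = 0.1326 − 0.047 = 0.08555 mm.
The walls impose strain ε = −(0.08555)/534 = -1.6022e-04; σ = Eε = 103000 · -1.6022e-04 = -16.5 MPa.

-16.5 MPa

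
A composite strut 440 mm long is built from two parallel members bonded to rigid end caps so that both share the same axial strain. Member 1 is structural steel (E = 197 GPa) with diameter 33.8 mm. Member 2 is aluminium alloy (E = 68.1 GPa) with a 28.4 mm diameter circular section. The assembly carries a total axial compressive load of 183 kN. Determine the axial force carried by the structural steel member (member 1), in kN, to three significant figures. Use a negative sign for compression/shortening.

A_1 = 897.3 mm².
A_2 = 633.5 mm².
Equal strain + equilibrium ⇒ each member carries load in proportion to AE: A₁E₁ = 176800000 N, A₂E₂ = 43140000 N, ΣAE = 219900000 N.
F₁ = P·A₁E₁/ΣAE = -183000·176800000/219900000 = -147100 N.

-147 kN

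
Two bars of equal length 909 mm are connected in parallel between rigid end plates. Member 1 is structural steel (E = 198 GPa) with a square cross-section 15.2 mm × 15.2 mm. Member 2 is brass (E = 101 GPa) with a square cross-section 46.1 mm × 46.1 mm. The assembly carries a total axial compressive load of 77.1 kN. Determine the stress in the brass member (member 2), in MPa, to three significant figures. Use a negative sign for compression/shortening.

-29.9 MPa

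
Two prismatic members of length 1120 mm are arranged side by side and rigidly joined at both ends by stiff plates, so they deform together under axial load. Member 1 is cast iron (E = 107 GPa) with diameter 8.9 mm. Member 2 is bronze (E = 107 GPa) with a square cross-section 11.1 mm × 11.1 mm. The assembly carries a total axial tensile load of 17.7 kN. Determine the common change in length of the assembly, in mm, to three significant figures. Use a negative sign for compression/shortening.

A_1 = 62.21 mm².
A_2 = 123.2 mm².
Equal strain + equilibrium ⇒ each member carries load in proportion to AE: A₁E₁ = 6657000 N, A₂E₂ = 13180000 N, ΣAE = 19840000 N.
δ = PL/ΣAE = 17700·1120/19840000 = 0.9992 mm.

0.999 mm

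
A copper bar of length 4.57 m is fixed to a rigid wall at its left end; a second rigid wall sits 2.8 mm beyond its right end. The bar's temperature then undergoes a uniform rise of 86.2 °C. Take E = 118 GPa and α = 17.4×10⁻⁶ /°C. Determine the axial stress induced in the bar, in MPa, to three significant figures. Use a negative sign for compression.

Free thermal expansion αLΔT = 17.4e-6 · 4570 · 86.2 = 6.854 mm.
The walls engage after the gap closes; constrained expansion = 6.854 − 2.8 = 4.054 mm.
The walls impose strain ε = −(4.054)/4570 = -8.8719e-04; σ = Eε = 118000 · -8.8719e-04 = -104.7 MPa.

-105 MPa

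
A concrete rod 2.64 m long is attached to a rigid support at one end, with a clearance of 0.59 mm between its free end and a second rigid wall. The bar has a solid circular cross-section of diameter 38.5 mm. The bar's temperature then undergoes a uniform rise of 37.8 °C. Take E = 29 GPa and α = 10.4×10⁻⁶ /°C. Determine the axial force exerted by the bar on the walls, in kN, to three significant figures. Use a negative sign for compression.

-5.73 kN

Free thermal expansion αLΔT = 10.4e-6 · 2640 · 37.8 = 1.038 mm.
The walls engage after the gap closes; constrained expansion = 1.038 − 0.59 = 0.4478 mm.
The walls impose strain ε = −(0.4478)/2640 = -1.6964e-04; σ = Eε = 29000 · -1.6964e-04 = -4.919 MPa.
Wall reaction R = σ·A = -4.919·1164 = -5727 N = -5.727 kN.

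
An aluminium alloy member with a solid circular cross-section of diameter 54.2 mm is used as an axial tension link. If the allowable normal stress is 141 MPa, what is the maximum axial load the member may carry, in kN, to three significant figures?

A = 2307 mm².
P_max = σ_allow · A = 141 · 2307 = 325300 N = 325.3 kN.

325 kN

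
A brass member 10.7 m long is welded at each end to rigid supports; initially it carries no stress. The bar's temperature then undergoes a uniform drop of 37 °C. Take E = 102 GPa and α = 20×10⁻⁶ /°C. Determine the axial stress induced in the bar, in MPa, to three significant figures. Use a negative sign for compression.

Free thermal expansion αLΔT = 20e-6 · 10700 · -37 = -7.918 mm.
The walls impose strain ε = −(-7.918)/10700 = 7.4000e-04; σ = Eε = 102000 · 7.4000e-04 = 75.48 MPa.

75.5 MPa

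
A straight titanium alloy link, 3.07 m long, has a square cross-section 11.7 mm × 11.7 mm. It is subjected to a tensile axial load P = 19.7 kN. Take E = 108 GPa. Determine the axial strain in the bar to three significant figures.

A = 136.9 mm².
σ = N/A = 143.9 MPa; ε = σ/E = 143.9/108000 = 1.333e-03.

0.00133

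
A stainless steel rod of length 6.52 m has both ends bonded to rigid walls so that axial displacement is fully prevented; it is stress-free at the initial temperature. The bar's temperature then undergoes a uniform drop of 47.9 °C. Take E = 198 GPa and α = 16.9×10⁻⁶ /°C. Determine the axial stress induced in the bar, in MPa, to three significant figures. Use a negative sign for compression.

160 MPa

Free thermal expansion αLΔT = 16.9e-6 · 6520 · -47.9 = -5.278 mm.
The walls impose strain ε = −(-5.278)/6520 = 8.0951e-04; σ = Eε = 198000 · 8.0951e-04 = 160.3 MPa.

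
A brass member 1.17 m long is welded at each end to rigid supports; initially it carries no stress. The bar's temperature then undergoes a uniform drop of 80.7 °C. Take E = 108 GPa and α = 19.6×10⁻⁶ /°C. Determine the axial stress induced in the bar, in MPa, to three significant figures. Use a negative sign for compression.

Free thermal expansion αLΔT = 19.6e-6 · 1170 · -80.7 = -1.851 mm.
The walls impose strain ε = −(-1.851)/1170 = 1.5817e-03; σ = Eε = 108000 · 1.5817e-03 = 170.8 MPa.

171 MPa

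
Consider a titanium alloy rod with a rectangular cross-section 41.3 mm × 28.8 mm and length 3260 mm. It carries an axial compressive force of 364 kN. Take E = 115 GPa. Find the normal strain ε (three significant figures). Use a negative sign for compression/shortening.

A = 1189 mm².
σ = N/A = -306 MPa; ε = σ/E = -306/115000 = -2.661e-03.

-0.00266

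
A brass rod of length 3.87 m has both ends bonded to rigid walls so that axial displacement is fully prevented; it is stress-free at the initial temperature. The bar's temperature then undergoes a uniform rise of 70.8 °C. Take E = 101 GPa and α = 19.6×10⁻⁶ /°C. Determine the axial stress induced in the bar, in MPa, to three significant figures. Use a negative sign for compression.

Free thermal expansion αLΔT = 19.6e-6 · 3870 · 70.8 = 5.37 mm.
The walls impose strain ε = −(5.37)/3870 = -1.3877e-03; σ = Eε = 101000 · -1.3877e-03 = -140.2 MPa.

-140 MPa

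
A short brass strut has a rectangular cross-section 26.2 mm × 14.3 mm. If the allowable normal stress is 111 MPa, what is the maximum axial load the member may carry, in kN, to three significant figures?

A = 374.7 mm².
P_max = σ_allow · A = 111 · 374.7 = 41590 N = 41.59 kN.

41.6 kN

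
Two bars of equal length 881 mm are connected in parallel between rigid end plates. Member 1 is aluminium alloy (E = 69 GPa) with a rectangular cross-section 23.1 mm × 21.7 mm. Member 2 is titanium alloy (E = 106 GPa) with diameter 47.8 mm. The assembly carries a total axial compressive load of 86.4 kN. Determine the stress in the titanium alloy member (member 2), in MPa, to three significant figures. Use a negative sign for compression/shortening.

-40.7 MPa

A_1 = 501.3 mm².
A_2 = 1795 mm².
Equal strain + equilibrium ⇒ each member carries load in proportion to AE: A₁E₁ = 34590000 N, A₂E₂ = 190200000 N, ΣAE = 224800000 N.
σ₂ = P·E₂/ΣAE = -86400·106000/224800000 = -40.74 MPa.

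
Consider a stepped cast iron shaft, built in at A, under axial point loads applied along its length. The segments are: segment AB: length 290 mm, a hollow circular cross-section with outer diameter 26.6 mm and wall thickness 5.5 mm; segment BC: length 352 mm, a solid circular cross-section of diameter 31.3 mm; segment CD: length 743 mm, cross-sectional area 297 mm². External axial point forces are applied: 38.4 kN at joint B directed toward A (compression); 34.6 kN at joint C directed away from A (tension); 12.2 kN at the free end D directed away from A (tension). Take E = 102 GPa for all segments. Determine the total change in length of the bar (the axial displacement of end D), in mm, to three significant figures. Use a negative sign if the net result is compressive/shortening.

0.575 mm

Internal axial forces (sectioning from the free end, tension +): N_CD = 12.2 kN, N_BC = 46.8 kN, N_AB = 8.4 kN.
A_AB = 364.6 mm².
A_BC = 769.4 mm².
δ_AB = 8400·290/(364.6·102000) = 0.06551 mm
δ_BC = 46800·352/(769.4·102000) = 0.2099 mm
δ_CD = 12200·743/(297·102000) = 0.2992 mm
δ = Σδ_i = 0.5746 mm.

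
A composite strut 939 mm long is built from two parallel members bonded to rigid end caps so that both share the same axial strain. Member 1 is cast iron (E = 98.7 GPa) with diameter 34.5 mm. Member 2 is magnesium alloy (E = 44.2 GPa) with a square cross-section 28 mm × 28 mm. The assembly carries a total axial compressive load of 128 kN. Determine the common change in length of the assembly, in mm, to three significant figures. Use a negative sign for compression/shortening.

-0.947 mm

A_1 = 934.8 mm².
A_2 = 784 mm².
Equal strain + equilibrium ⇒ each member carries load in proportion to AE: A₁E₁ = 92270000 N, A₂E₂ = 34650000 N, ΣAE = 126900000 N.
δ = PL/ΣAE = -128000·939/126900000 = -0.947 mm.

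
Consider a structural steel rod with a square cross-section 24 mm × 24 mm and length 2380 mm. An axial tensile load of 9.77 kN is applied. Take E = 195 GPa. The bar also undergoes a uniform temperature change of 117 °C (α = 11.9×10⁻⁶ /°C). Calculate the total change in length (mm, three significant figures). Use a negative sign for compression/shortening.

A = 576 mm².
δ_mech = NL/(AE) = 9770·2380/(576·195000) = 0.207 mm.
δ_thermal = αLΔT = 11.9e-6·2380·117 = 3.314 mm.
δ = δ_mech + δ_thermal = 3.521 mm.

3.52 mm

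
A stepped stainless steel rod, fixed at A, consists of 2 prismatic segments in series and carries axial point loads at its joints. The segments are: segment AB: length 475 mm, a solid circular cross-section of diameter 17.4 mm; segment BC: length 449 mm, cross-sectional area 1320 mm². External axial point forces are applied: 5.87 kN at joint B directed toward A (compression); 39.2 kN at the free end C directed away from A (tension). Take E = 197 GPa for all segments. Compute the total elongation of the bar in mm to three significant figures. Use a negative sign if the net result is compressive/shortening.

0.406 mm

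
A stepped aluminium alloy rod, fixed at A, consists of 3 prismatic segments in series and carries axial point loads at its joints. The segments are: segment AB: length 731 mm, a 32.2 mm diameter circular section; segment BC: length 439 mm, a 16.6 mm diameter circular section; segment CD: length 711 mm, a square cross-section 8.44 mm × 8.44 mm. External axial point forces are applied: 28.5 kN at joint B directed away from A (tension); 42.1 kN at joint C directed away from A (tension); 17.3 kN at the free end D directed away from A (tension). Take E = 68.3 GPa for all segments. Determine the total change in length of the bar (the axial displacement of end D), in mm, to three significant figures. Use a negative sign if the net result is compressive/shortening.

Internal axial forces (sectioning from the free end, tension +): N_CD = 17.3 kN, N_BC = 59.4 kN, N_AB = 87.9 kN.
A_AB = 814.3 mm².
A_BC = 216.4 mm².
A_CD = 71.23 mm².
δ_AB = 87900·731/(814.3·68300) = 1.155 mm
δ_BC = 59400·439/(216.4·68300) = 1.764 mm
δ_CD = 17300·711/(71.23·68300) = 2.528 mm
δ = Σδ_i = 5.448 mm.

5.45 mm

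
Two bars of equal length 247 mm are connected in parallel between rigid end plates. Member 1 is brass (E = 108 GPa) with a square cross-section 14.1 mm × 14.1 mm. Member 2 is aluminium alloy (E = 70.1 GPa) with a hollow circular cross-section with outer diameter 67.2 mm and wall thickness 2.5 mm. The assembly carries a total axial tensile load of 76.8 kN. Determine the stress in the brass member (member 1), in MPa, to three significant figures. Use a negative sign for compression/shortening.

145 MPa

A_1 = 198.8 mm².
A_2 = 508.2 mm².
Equal strain + equilibrium ⇒ each member carries load in proportion to AE: A₁E₁ = 21470000 N, A₂E₂ = 35620000 N, ΣAE = 57090000 N.
σ₁ = P·E₁/ΣAE = 76800·108000/57090000 = 145.3 MPa.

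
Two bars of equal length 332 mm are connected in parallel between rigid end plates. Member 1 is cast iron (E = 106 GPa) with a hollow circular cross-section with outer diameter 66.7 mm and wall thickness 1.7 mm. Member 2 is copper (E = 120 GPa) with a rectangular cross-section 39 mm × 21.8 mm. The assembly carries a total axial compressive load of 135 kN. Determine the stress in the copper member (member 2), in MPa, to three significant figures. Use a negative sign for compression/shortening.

-117 MPa

A_1 = 347.1 mm².
A_2 = 850.2 mm².
Equal strain + equilibrium ⇒ each member carries load in proportion to AE: A₁E₁ = 36800000 N, A₂E₂ = 102000000 N, ΣAE = 138800000 N.
σ₂ = P·E₂/ΣAE = -135000·120000/138800000 = -116.7 MPa.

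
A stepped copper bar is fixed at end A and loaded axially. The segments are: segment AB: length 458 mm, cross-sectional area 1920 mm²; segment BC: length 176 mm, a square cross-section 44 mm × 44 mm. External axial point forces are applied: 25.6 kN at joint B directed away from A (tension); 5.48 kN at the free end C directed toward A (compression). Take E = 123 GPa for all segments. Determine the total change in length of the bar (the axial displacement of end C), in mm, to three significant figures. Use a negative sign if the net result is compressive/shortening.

Internal axial forces (sectioning from the free end, tension +): N_BC = -5.48 kN, N_AB = 20.12 kN.
A_BC = 1936 mm².
δ_AB = 20120·458/(1920·123000) = 0.03902 mm
δ_BC = -5480·176/(1936·123000) = -0.00405 mm
δ = Σδ_i = 0.03497 mm.

0.0350 mm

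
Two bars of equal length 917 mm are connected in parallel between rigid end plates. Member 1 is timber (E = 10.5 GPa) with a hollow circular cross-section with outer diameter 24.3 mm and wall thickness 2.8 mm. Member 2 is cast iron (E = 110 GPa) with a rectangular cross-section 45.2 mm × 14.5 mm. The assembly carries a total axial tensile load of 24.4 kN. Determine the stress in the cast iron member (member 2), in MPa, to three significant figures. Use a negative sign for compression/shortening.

36.2 MPa

A_1 = 189.1 mm².
A_2 = 655.4 mm².
Equal strain + equilibrium ⇒ each member carries load in proportion to AE: A₁E₁ = 1986000 N, A₂E₂ = 72090000 N, ΣAE = 74080000 N.
σ₂ = P·E₂/ΣAE = 24400·110000/74080000 = 36.23 MPa.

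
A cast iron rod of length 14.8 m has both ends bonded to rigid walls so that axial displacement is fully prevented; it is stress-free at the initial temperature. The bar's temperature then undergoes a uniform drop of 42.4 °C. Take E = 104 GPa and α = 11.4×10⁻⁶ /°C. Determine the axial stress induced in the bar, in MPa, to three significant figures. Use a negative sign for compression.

50.3 MPa

Free thermal expansion αLΔT = 11.4e-6 · 14800 · -42.4 = -7.154 mm.
The walls impose strain ε = −(-7.154)/14800 = 4.8336e-04; σ = Eε = 104000 · 4.8336e-04 = 50.27 MPa.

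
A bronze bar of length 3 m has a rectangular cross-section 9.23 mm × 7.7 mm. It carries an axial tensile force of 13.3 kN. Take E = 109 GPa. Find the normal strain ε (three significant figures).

0.00172

A = 71.07 mm².
σ = N/A = 187.1 MPa; ε = σ/E = 187.1/109000 = 1.717e-03.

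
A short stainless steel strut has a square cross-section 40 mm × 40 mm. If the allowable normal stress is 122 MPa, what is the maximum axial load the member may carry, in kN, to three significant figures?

A = 1600 mm².
P_max = σ_allow · A = 122 · 1600 = 195200 N = 195.2 kN.

195 kN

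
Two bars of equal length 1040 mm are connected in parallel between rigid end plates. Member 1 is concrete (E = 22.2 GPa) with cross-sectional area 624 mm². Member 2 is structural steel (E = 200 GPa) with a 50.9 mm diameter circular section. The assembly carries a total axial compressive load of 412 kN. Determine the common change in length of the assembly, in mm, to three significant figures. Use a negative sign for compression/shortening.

A_2 = 2035 mm².
Equal strain + equilibrium ⇒ each member carries load in proportion to AE: A₁E₁ = 13850000 N, A₂E₂ = 407000000 N, ΣAE = 420800000 N.
δ = PL/ΣAE = -412000·1040/420800000 = -1.018 mm.

-1.02 mm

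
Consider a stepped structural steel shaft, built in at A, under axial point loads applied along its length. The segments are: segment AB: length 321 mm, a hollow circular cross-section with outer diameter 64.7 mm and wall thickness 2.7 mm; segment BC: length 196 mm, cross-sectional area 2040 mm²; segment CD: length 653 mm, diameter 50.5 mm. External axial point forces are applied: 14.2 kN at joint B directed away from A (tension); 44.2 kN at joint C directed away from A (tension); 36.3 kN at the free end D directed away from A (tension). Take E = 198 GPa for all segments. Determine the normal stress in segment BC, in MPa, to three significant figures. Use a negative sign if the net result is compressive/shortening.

39.5 MPa

Internal axial forces (sectioning from the free end, tension +): N_CD = 36.3 kN, N_BC = 80.5 kN, N_AB = 94.7 kN.
σ_BC = N_BC/A_BC = 80500/2040 = 39.46 MPa.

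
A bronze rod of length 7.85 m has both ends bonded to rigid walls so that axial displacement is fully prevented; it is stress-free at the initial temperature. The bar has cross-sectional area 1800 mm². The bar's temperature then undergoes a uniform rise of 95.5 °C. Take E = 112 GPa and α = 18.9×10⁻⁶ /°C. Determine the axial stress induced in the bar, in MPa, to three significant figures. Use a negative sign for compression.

Free thermal expansion αLΔT = 18.9e-6 · 7850 · 95.5 = 14.17 mm.
The walls impose strain ε = −(14.17)/7850 = -1.8049e-03; σ = Eε = 112000 · -1.8049e-03 = -202.2 MPa.

-202 MPa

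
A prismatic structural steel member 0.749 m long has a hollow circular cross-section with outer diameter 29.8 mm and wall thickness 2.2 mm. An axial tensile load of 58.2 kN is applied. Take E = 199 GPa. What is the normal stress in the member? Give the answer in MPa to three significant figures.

305 MPa

A = 190.8 mm².
σ = N/A = 58200/190.8 = 305.1 MPa.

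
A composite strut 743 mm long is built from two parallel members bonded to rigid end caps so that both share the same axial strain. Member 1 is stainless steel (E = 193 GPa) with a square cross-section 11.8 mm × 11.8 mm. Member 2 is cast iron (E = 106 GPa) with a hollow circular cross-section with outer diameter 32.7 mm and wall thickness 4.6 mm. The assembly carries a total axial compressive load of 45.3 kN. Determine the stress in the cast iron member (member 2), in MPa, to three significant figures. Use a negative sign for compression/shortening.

-68.7 MPa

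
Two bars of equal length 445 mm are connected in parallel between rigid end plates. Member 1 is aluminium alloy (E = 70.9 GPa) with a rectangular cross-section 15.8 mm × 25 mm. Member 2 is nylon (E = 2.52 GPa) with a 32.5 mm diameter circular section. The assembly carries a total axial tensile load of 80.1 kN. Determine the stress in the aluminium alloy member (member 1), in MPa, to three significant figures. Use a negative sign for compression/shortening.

189 MPa

A_1 = 395 mm².
A_2 = 829.6 mm².
Equal strain + equilibrium ⇒ each member carries load in proportion to AE: A₁E₁ = 28010000 N, A₂E₂ = 2091000 N, ΣAE = 30100000 N.
σ₁ = P·E₁/ΣAE = 80100·70900/30100000 = 188.7 MPa.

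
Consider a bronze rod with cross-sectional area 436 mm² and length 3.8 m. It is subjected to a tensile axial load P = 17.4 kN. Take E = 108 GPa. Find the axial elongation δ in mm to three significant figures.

1.40 mm

δ_mech = NL/(AE) = 17400·3800/(436·108000) = 1.404 mm.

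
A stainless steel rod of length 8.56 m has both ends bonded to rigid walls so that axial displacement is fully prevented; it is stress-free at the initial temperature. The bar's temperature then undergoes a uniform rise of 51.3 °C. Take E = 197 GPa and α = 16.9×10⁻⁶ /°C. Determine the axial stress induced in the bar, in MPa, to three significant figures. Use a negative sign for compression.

-171 MPa

Free thermal expansion αLΔT = 16.9e-6 · 8560 · 51.3 = 7.421 mm.
The walls impose strain ε = −(7.421)/8560 = -8.6697e-04; σ = Eε = 197000 · -8.6697e-04 = -170.8 MPa.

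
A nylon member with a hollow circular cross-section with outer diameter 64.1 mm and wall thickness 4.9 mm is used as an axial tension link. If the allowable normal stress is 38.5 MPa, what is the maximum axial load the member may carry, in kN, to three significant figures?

35.1 kN

A = 911.3 mm².
P_max = σ_allow · A = 38.5 · 911.3 = 35090 N = 35.09 kN.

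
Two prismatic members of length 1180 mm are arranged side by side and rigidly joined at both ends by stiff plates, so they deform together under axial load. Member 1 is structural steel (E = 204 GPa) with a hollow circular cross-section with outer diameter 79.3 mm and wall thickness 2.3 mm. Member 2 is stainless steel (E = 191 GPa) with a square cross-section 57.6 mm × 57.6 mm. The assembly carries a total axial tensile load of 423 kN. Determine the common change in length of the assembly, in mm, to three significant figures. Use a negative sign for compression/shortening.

0.668 mm

A_1 = 556.4 mm².
A_2 = 3318 mm².
Equal strain + equilibrium ⇒ each member carries load in proportion to AE: A₁E₁ = 113500000 N, A₂E₂ = 633700000 N, ΣAE = 747200000 N.
δ = PL/ΣAE = 423000·1180/747200000 = 0.668 mm.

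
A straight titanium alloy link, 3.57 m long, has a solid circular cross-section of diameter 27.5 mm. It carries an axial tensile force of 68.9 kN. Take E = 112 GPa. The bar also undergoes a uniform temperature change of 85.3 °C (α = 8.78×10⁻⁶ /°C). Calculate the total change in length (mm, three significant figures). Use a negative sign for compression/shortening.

6.37 mm

A = 594 mm².
δ_mech = NL/(AE) = 68900·3570/(594·112000) = 3.698 mm.
δ_thermal = αLΔT = 8.78e-6·3570·85.3 = 2.674 mm.
δ = δ_mech + δ_thermal = 6.371 mm.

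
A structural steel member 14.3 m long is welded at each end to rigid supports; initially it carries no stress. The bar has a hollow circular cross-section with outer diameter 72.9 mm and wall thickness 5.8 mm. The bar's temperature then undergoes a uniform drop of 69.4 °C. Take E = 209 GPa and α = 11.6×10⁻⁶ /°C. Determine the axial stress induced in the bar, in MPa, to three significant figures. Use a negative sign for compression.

Free thermal expansion αLΔT = 11.6e-6 · 14300 · -69.4 = -11.51 mm.
The walls impose strain ε = −(-11.51)/14300 = 8.0504e-04; σ = Eε = 209000 · 8.0504e-04 = 168.3 MPa.

168 MPa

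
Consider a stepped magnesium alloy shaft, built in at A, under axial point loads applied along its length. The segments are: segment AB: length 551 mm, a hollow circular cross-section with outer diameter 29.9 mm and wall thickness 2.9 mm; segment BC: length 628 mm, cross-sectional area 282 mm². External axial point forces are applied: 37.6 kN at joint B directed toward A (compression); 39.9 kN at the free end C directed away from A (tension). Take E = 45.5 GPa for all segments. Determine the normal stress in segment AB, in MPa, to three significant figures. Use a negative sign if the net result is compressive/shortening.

9.35 MPa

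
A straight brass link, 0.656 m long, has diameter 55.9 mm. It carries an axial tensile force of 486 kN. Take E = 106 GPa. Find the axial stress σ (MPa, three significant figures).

A = 2454 mm².
σ = N/A = 486000/2454 = 198 MPa.

198 MPa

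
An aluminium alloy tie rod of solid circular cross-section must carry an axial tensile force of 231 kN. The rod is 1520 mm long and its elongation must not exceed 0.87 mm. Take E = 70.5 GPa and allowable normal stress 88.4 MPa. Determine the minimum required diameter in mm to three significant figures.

Required area A ≥ P/σ_allow = 231000/88.4 = 2613 mm².
For a solid circular section, d ≥ √(4A/π) = 57.68 mm.
Elongation limit: A ≥ PL/(Eδ_allow) = 231000·1520/(70500·0.87) = 5725 mm² ⇒ d ≥ 85.37 mm.
The elongation limit governs.

85.4 mm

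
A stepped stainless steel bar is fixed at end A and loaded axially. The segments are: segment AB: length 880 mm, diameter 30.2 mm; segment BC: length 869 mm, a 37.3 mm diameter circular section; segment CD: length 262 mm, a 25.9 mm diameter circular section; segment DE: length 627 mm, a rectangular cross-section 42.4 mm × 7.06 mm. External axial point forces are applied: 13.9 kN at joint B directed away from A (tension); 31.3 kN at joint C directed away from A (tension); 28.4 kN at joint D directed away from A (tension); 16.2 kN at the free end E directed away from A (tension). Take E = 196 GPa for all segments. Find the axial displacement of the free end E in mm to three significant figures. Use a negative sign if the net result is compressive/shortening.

Internal axial forces (sectioning from the free end, tension +): N_DE = 16.2 kN, N_CD = 44.6 kN, N_BC = 75.9 kN, N_AB = 89.8 kN.
A_AB = 716.3 mm².
A_BC = 1093 mm².
A_CD = 526.9 mm².
A_DE = 299.3 mm².
δ_AB = 89800·880/(716.3·196000) = 0.5629 mm
δ_BC = 75900·869/(1093·196000) = 0.308 mm
δ_CD = 44600·262/(526.9·196000) = 0.1132 mm
δ_DE = 16200·627/(299.3·196000) = 0.1731 mm
δ = Σδ_i = 1.157 mm.

1.16 mm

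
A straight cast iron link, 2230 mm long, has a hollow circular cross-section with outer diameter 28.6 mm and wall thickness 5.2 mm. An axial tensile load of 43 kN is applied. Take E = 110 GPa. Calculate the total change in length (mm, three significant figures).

A = 382.3 mm².
δ_mech = NL/(AE) = 43000·2230/(382.3·110000) = 2.28 mm.

2.28 mm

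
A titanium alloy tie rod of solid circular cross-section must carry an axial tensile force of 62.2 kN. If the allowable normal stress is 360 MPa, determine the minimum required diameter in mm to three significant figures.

Required area A ≥ P/σ_allow = 62200/360 = 172.8 mm².
For a solid circular section, d ≥ √(4A/π) = 14.83 mm.

14.8 mm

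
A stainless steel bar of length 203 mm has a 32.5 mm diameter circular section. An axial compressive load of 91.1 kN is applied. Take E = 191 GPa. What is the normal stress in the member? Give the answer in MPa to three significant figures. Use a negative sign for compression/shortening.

-110 MPa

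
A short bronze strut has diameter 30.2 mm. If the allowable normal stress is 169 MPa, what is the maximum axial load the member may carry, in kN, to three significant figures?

A = 716.3 mm².
P_max = σ_allow · A = 169 · 716.3 = 121100 N = 121.1 kN.

121 kN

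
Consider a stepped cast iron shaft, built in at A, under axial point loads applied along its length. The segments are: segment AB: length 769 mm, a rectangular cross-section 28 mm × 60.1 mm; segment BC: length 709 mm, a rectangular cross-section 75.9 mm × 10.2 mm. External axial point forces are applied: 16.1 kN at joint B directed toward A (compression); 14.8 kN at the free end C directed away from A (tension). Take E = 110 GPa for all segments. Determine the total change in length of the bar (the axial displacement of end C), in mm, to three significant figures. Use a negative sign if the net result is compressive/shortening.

0.118 mm

Internal axial forces (sectioning from the free end, tension +): N_BC = 14.8 kN, N_AB = -1.3 kN.
A_AB = 1683 mm².
A_BC = 774.2 mm².
δ_AB = -1300·769/(1683·110000) = -0.005401 mm
δ_BC = 14800·709/(774.2·110000) = 0.1232 mm
δ = Σδ_i = 0.1178 mm.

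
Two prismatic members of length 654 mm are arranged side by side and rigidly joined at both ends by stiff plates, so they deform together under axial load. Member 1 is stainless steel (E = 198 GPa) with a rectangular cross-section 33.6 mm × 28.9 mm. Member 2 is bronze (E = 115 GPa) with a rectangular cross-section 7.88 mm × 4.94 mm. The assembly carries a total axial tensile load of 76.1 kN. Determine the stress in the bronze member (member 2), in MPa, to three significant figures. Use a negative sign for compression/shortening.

44.5 MPa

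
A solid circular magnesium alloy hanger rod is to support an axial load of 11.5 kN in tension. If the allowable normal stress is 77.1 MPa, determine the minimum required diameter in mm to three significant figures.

13.8 mm

Required area A ≥ P/σ_allow = 11500/77.1 = 149.2 mm².
For a solid circular section, d ≥ √(4A/π) = 13.78 mm.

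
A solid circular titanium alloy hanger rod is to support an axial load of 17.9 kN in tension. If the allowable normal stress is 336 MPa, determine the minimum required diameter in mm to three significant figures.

8.24 mm

Required area A ≥ P/σ_allow = 17900/336 = 53.27 mm².
For a solid circular section, d ≥ √(4A/π) = 8.236 mm.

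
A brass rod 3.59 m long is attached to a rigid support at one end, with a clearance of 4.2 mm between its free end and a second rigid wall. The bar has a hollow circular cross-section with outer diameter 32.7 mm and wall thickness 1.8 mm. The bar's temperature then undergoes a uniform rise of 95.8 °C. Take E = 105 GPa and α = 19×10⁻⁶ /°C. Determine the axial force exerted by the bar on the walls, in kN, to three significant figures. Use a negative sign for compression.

-11.9 kN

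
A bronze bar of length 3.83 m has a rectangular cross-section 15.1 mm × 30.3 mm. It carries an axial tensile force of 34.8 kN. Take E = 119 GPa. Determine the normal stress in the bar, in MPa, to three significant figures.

A = 457.5 mm².
σ = N/A = 34800/457.5 = 76.06 MPa.

76.1 MPa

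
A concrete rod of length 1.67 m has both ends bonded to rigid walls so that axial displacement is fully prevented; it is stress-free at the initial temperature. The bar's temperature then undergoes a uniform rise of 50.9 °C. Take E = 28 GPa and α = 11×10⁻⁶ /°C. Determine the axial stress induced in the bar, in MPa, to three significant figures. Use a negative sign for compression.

-15.7 MPa

Free thermal expansion αLΔT = 11e-6 · 1670 · 50.9 = 0.935 mm.
The walls impose strain ε = −(0.935)/1670 = -5.5990e-04; σ = Eε = 28000 · -5.5990e-04 = -15.68 MPa.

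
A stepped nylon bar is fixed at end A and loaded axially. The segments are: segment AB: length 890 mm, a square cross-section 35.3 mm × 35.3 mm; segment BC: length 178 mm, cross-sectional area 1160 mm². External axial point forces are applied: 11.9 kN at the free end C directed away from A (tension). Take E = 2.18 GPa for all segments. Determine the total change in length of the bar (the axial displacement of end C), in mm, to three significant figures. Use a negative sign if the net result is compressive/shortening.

4.74 mm

Internal axial forces (sectioning from the free end, tension +): N_BC = 11.9 kN, N_AB = 11.9 kN.
A_AB = 1246 mm².
δ_AB = 11900·890/(1246·2180) = 3.899 mm
δ_BC = 11900·178/(1160·2180) = 0.8376 mm
δ = Σδ_i = 4.736 mm.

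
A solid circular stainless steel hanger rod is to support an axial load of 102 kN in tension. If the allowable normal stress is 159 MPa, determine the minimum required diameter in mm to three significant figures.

28.6 mm

Required area A ≥ P/σ_allow = 102000/159 = 641.5 mm².
For a solid circular section, d ≥ √(4A/π) = 28.58 mm.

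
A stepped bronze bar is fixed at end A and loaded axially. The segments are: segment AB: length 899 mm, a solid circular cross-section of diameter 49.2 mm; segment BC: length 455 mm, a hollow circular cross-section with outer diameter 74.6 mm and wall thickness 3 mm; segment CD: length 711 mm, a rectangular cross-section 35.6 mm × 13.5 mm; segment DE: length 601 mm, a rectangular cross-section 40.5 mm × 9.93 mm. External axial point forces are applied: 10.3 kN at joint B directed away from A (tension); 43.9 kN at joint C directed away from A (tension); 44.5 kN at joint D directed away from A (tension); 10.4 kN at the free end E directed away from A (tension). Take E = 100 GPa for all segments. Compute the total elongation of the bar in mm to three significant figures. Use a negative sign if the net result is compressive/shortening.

2.15 mm

Internal axial forces (sectioning from the free end, tension +): N_DE = 10.4 kN, N_CD = 54.9 kN, N_BC = 98.8 kN, N_AB = 109.1 kN.
A_AB = 1901 mm².
A_BC = 674.8 mm².
A_CD = 480.6 mm².
A_DE = 402.2 mm².
δ_AB = 109100·899/(1901·100000) = 0.5159 mm
δ_BC = 98800·455/(674.8·100000) = 0.6662 mm
δ_CD = 54900·711/(480.6·100000) = 0.8122 mm
δ_DE = 10400·601/(402.2·100000) = 0.1554 mm
δ = Σδ_i = 2.15 mm.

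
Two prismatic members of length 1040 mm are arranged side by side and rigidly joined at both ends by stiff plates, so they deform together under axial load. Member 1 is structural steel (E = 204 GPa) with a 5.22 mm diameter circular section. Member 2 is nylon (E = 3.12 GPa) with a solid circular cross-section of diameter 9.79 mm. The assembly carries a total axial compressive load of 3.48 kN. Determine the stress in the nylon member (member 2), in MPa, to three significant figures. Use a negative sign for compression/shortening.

A_1 = 21.4 mm².
A_2 = 75.28 mm².
Equal strain + equilibrium ⇒ each member carries load in proportion to AE: A₁E₁ = 4366000 N, A₂E₂ = 234900 N, ΣAE = 4601000 N.
σ₂ = P·E₂/ΣAE = -3480·3120/4601000 = -2.36 MPa.

-2.36 MPa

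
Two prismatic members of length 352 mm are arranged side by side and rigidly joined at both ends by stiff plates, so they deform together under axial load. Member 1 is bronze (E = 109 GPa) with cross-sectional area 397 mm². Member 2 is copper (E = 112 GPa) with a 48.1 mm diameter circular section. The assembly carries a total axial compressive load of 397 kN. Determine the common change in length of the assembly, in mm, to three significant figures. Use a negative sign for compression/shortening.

A_2 = 1817 mm².
Equal strain + equilibrium ⇒ each member carries load in proportion to AE: A₁E₁ = 43270000 N, A₂E₂ = 203500000 N, ΣAE = 246800000 N.
δ = PL/ΣAE = -397000·352/246800000 = -0.5662 mm.

-0.566 mm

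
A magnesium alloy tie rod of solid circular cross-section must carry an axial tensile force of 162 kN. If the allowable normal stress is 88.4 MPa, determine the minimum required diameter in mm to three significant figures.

48.3 mm

Required area A ≥ P/σ_allow = 162000/88.4 = 1833 mm².
For a solid circular section, d ≥ √(4A/π) = 48.3 mm.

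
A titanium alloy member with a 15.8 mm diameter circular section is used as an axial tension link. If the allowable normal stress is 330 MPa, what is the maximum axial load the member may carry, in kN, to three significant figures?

64.7 kN

A = 196.1 mm².
P_max = σ_allow · A = 330 · 196.1 = 64700 N = 64.7 kN.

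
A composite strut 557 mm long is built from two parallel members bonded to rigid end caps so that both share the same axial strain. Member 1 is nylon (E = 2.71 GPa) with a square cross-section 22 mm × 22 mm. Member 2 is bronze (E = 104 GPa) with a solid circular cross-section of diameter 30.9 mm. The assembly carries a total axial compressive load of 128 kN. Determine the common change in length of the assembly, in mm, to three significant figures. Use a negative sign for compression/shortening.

-0.899 mm

A_1 = 484 mm².
A_2 = 749.9 mm².
Equal strain + equilibrium ⇒ each member carries load in proportion to AE: A₁E₁ = 1312000 N, A₂E₂ = 77990000 N, ΣAE = 79300000 N.
δ = PL/ΣAE = -128000·557/79300000 = -0.899 mm.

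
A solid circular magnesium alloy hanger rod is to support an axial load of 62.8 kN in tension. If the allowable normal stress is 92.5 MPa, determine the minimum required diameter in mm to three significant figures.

29.4 mm

Required area A ≥ P/σ_allow = 62800/92.5 = 678.9 mm².
For a solid circular section, d ≥ √(4A/π) = 29.4 mm.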